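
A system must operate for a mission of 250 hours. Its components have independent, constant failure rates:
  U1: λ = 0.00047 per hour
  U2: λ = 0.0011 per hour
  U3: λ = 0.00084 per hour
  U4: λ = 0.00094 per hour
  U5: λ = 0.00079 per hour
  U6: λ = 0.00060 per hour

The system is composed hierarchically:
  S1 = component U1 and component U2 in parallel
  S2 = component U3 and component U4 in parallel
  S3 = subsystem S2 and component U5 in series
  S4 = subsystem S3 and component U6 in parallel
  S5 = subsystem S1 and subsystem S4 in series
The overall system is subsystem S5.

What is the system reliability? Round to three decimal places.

R(U1) = exp(−0.00047 × 250) = 0.88914
R(U2) = exp(−0.0011 × 250) = 0.75957
R(U3) = exp(−0.00084 × 250) = 0.81058
R(U4) = exp(−0.00094 × 250) = 0.79057
R(U5) = exp(−0.00079 × 250) = 0.82078
R(U6) = exp(−0.00060 × 250) = 0.86071
Parallel (U1 and U2): 1 − (1 − 0.88914)(1 − 0.75957) = 0.97335
Parallel (U3 and U4): 1 − (1 − 0.81058)(1 − 0.79057) = 0.96033
Series ([0.96033] and U5): 0.96033 × 0.82078 = 0.78822
Parallel ([0.78822] and U6): 1 − (1 − 0.78822)(1 − 0.86071) = 0.97050
Series ([0.97335] and [0.97050]): 0.97335 × 0.97050 = 0.945

0.945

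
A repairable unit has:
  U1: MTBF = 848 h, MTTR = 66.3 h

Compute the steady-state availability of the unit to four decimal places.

0.9275

A(U1) = MTBF/(MTBF+MTTR) = 848/(848+66.3) = 0.9275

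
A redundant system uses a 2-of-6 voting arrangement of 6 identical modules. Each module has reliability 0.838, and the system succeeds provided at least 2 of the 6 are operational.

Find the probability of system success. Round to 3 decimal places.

R = Σ_{i=2}^{6} C(6,i) p^i (1−p)^{6−i} with p = 0.838
C(6,2)·0.838^2·0.162^4 = 0.00726
C(6,3)·0.838^3·0.162^3 = 0.05004
C(6,4)·0.838^4·0.162^2 = 0.19413
C(6,5)·0.838^5·0.162^1 = 0.40169
C(6,6)·0.838^6·0.162^0 = 0.34631
Sum = 0.999

0.999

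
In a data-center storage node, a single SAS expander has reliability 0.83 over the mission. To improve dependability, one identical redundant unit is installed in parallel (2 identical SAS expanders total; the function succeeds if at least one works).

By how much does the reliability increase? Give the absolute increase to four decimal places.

0.1411

R_before = 0.83
R_after = 1 − (1 − 0.83)^2 = 0.9711
ΔR = 0.9711 − 0.83 = 0.1411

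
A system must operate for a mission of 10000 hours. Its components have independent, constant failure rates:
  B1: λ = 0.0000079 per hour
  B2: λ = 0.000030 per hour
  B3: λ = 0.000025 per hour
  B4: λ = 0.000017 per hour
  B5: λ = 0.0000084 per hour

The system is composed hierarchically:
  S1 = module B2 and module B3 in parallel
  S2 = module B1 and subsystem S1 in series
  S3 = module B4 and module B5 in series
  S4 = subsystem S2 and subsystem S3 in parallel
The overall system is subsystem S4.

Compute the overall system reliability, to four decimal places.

R(B1) = exp(−0.0000079 × 10000) = 0.924040
R(B2) = exp(−0.000030 × 10000) = 0.740818
R(B3) = exp(−0.000025 × 10000) = 0.778801
R(B4) = exp(−0.000017 × 10000) = 0.843665
R(B5) = exp(−0.0000084 × 10000) = 0.919431
Parallel (B2 and B3): 1 − (1 − 0.740818)(1 − 0.778801) = 0.942669
Series (B1 and [0.942669]): 0.924040 × 0.942669 = 0.871064
Series (B4 and B5): 0.843665 × 0.919431 = 0.775692
Parallel ([0.871064] and [0.775692]): 1 − (1 − 0.871064)(1 − 0.775692) = 0.9711

0.9711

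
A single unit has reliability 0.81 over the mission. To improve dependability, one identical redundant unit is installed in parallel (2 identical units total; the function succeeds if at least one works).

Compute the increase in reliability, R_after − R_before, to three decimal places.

R_before = 0.81
R_after = 1 − (1 − 0.81)^2 = 0.964
ΔR = 0.964 − 0.81 = 0.154

0.154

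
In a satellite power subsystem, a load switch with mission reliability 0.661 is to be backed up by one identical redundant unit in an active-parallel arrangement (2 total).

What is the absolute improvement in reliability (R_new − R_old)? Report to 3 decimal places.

0.224

R_before = 0.661
R_after = 1 − (1 − 0.661)^2 = 0.885
ΔR = 0.885 − 0.661 = 0.224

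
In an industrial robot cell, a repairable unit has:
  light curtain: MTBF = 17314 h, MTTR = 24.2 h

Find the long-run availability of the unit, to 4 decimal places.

0.9986

A(light curtain) = MTBF/(MTBF+MTTR) = 17314/(17314+24.2) = 0.9986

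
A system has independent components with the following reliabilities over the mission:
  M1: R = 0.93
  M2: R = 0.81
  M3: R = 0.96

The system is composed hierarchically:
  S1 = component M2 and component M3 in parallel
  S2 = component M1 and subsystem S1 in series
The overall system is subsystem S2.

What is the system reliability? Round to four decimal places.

0.9229

Parallel (M2 and M3): 1 − (1 − 0.810000)(1 − 0.960000) = 0.992400
Series (M1 and [0.992400]): 0.930000 × 0.992400 = 0.9229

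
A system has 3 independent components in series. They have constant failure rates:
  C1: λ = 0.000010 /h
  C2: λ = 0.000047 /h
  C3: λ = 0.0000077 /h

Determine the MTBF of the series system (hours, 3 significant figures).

Series of exponential components: λ_sys = Σ λ_i
λ_sys = 0.000010 + 0.000047 + 0.0000077 = 6.4700e-05 /h
MTBF = 1 / λ_sys = 15500 h

15500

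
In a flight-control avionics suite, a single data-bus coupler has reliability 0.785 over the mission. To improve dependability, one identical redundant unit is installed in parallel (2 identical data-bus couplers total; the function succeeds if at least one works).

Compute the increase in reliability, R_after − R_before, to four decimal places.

R_before = 0.785
R_after = 1 − (1 − 0.785)^2 = 0.9538
ΔR = 0.9538 − 0.785 = 0.1688

0.1688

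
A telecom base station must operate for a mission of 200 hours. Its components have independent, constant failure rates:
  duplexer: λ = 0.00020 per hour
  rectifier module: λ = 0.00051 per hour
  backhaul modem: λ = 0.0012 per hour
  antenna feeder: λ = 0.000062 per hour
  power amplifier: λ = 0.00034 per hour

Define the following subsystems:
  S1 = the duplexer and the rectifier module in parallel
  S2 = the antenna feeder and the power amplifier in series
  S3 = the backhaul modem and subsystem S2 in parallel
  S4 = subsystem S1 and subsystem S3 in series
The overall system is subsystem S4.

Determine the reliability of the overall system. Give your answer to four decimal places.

R(duplexer) = exp(−0.00020 × 200) = 0.960789
R(rectifier module) = exp(−0.00051 × 200) = 0.903030
R(backhaul modem) = exp(−0.0012 × 200) = 0.786628
R(antenna feeder) = exp(−0.000062 × 200) = 0.987677
R(power amplifier) = exp(−0.00034 × 200) = 0.934260
Parallel (duplexer and rectifier module): 1 − (1 − 0.960789)(1 − 0.903030) = 0.996198
Series (antenna feeder and power amplifier): 0.987677 × 0.934260 = 0.922747
Parallel (backhaul modem and [0.922747]): 1 − (1 − 0.786628)(1 − 0.922747) = 0.983516
Series ([0.996198] and [0.983516]): 0.996198 × 0.983516 = 0.9798

0.9798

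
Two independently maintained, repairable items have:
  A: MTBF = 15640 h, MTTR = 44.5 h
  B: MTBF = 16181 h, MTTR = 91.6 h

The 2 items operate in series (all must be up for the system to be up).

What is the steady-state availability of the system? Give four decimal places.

0.9915

A(A) = MTBF/(MTBF+MTTR) = 15640/(15640+44.5) = 0.997163
A(B) = MTBF/(MTBF+MTTR) = 16181/(16181+91.6) = 0.994371
Series availability: 0.997163 × 0.994371 = 0.9915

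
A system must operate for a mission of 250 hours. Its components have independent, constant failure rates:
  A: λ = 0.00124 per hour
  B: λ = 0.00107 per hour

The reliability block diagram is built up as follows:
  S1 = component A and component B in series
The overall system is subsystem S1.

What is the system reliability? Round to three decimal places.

R(A) = exp(−0.00124 × 250) = 0.73345
R(B) = exp(−0.00107 × 250) = 0.76529
Series (A and B): 0.73345 × 0.76529 = 0.561

0.561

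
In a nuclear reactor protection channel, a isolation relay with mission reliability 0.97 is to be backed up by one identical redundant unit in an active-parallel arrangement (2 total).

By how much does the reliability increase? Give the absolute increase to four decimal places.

R_before = 0.97
R_after = 1 − (1 − 0.97)^2 = 0.9991
ΔR = 0.9991 − 0.97 = 0.0291

0.0291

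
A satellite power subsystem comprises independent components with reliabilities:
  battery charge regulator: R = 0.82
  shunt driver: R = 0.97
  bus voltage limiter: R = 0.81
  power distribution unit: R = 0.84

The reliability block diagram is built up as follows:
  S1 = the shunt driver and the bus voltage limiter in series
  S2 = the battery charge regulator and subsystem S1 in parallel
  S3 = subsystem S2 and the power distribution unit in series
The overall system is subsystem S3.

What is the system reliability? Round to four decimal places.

Series (shunt driver and bus voltage limiter): 0.970000 × 0.810000 = 0.785700
Parallel (battery charge regulator and [0.785700]): 1 − (1 − 0.820000)(1 − 0.785700) = 0.961426
Series ([0.961426] and power distribution unit): 0.961426 × 0.840000 = 0.8076

0.8076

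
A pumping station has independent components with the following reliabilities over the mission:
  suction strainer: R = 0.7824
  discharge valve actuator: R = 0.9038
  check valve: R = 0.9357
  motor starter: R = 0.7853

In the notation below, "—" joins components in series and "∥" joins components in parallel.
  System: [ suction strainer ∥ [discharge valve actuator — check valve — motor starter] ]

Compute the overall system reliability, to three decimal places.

Series (discharge valve actuator, check valve, and motor starter): 0.90380 × 0.93570 × 0.78530 = 0.66412
Parallel (suction strainer and [0.66412]): 1 − (1 − 0.78240)(1 − 0.66412) = 0.927

0.927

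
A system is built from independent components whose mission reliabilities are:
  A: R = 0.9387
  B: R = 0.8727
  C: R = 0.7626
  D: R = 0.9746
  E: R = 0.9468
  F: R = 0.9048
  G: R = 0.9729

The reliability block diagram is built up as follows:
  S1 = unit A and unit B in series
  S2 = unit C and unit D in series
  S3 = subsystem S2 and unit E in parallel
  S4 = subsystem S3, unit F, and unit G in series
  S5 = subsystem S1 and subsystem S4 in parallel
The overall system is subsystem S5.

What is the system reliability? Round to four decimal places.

0.9762

Series (A and B): 0.938700 × 0.872700 = 0.819203
Series (C and D): 0.762600 × 0.974600 = 0.743230
Parallel ([0.743230] and E): 1 − (1 − 0.743230)(1 − 0.946800) = 0.986340
Series ([0.986340], F, and G): 0.986340 × 0.904800 × 0.972900 = 0.868255
Parallel ([0.819203] and [0.868255]): 1 − (1 − 0.819203)(1 − 0.868255) = 0.9762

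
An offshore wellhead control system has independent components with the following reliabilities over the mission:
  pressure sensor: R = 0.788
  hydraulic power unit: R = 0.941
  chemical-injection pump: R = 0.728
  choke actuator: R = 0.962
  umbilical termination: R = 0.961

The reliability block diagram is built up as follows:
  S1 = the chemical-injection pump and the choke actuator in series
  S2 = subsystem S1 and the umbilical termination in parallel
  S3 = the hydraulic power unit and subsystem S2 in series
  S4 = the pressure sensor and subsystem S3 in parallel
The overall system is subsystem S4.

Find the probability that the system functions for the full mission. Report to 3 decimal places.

0.985

Series (chemical-injection pump and choke actuator): 0.72800 × 0.96200 = 0.70034
Parallel ([0.70034] and umbilical termination): 1 − (1 − 0.70034)(1 − 0.96100) = 0.98831
Series (hydraulic power unit and [0.98831]): 0.94100 × 0.98831 = 0.93000
Parallel (pressure sensor and [0.93000]): 1 − (1 − 0.78800)(1 − 0.93000) = 0.985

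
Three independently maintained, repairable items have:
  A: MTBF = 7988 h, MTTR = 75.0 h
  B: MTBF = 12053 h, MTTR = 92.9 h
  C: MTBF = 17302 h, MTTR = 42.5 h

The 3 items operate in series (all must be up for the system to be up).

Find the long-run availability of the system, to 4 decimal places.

0.9807

A(A) = MTBF/(MTBF+MTTR) = 7988/(7988+75.0) = 0.990698
A(B) = MTBF/(MTBF+MTTR) = 12053/(12053+92.9) = 0.992351
A(C) = MTBF/(MTBF+MTTR) = 17302/(17302+42.5) = 0.997550
Series availability: 0.990698 × 0.992351 × 0.997550 = 0.9807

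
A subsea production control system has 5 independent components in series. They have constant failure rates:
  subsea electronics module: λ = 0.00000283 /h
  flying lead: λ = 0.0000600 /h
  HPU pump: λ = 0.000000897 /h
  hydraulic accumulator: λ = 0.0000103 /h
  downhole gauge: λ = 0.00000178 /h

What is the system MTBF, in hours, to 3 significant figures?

Series of exponential components: λ_sys = Σ λ_i
λ_sys = 0.00000283 + 0.0000600 + 0.000000897 + 0.0000103 + 0.00000178 = 7.5807e-05 /h
MTBF = 1 / λ_sys = 13200 h

13200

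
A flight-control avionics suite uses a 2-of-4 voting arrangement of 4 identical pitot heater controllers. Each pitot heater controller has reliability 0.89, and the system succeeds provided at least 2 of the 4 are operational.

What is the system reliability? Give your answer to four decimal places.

0.9951

R = Σ_{i=2}^{4} C(4,i) p^i (1−p)^{4−i} with p = 0.89
C(4,2)·0.89^2·0.11^2 = 0.057506
C(4,3)·0.89^3·0.11^1 = 0.310186
C(4,4)·0.89^4·0.11^0 = 0.627422
Sum = 0.9951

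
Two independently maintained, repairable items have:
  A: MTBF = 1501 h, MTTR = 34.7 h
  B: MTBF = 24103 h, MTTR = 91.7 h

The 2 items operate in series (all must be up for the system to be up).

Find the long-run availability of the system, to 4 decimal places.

0.9737

A(A) = MTBF/(MTBF+MTTR) = 1501/(1501+34.7) = 0.977404
A(B) = MTBF/(MTBF+MTTR) = 24103/(24103+91.7) = 0.996210
Series availability: 0.977404 × 0.996210 = 0.9737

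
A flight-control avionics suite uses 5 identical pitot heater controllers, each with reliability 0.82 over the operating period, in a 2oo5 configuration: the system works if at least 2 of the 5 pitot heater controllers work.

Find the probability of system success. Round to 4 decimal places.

0.9955

R = Σ_{i=2}^{5} C(5,i) p^i (1−p)^{5−i} with p = 0.82
C(5,2)·0.82^2·0.18^3 = 0.039214
C(5,3)·0.82^3·0.18^2 = 0.178643
C(5,4)·0.82^4·0.18^1 = 0.406910
C(5,5)·0.82^5·0.18^0 = 0.370740
Sum = 0.9955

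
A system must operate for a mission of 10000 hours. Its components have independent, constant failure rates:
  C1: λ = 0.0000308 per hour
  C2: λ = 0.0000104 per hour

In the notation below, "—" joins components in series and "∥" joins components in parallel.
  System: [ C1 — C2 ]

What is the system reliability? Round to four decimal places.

R(C1) = exp(−0.0000308 × 10000) = 0.734915
R(C2) = exp(−0.0000104 × 10000) = 0.901225
Series (C1 and C2): 0.734915 × 0.901225 = 0.6623

0.6623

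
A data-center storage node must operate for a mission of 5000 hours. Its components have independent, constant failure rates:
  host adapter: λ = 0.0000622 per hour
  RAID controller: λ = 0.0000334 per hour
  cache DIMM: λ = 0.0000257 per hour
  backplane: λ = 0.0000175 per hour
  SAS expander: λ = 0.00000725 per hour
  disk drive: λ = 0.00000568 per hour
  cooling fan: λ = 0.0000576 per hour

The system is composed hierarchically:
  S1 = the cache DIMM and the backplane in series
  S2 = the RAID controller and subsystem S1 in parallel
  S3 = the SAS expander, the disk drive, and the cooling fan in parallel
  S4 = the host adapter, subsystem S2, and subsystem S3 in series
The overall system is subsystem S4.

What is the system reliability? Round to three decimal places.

R(host adapter) = exp(−0.0000622 × 5000) = 0.73271
R(RAID controller) = exp(−0.0000334 × 5000) = 0.84620
R(cache DIMM) = exp(−0.0000257 × 5000) = 0.87941
R(backplane) = exp(−0.0000175 × 5000) = 0.91622
R(SAS expander) = exp(−0.00000725 × 5000) = 0.96440
R(disk drive) = exp(−0.00000568 × 5000) = 0.97200
R(cooling fan) = exp(−0.0000576 × 5000) = 0.74976
Series (cache DIMM and backplane): 0.87941 × 0.91622 = 0.80573
Parallel (RAID controller and [0.80573]): 1 − (1 − 0.84620)(1 − 0.80573) = 0.97012
Parallel (SAS expander, disk drive, and cooling fan): 1 − (1 − 0.96440)(1 − 0.97200)(1 − 0.74976) = 0.99975
Series (host adapter, [0.97012], and [0.99975]): 0.73271 × 0.97012 × 0.99975 = 0.711

0.711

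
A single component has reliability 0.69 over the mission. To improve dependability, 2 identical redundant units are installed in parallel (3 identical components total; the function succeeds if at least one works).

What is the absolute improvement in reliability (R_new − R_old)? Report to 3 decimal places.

0.280

R_before = 0.69
R_after = 1 − (1 − 0.69)^3 = 0.970
ΔR = 0.970 − 0.69 = 0.280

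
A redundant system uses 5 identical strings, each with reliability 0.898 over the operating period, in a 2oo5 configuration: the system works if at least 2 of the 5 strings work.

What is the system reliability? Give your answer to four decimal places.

0.9995

R = Σ_{i=2}^{5} C(5,i) p^i (1−p)^{5−i} with p = 0.898
C(5,2)·0.898^2·0.102^3 = 0.008558
C(5,3)·0.898^3·0.102^2 = 0.075341
C(5,4)·0.898^4·0.102^1 = 0.331647
C(5,5)·0.898^5·0.102^0 = 0.583958
Sum = 0.9995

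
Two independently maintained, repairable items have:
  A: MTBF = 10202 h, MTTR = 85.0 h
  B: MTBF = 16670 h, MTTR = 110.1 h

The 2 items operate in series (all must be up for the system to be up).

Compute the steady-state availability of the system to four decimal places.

A(A) = MTBF/(MTBF+MTTR) = 10202/(10202+85.0) = 0.991737
A(B) = MTBF/(MTBF+MTTR) = 16670/(16670+110.1) = 0.993439
Series availability: 0.991737 × 0.993439 = 0.9852

0.9852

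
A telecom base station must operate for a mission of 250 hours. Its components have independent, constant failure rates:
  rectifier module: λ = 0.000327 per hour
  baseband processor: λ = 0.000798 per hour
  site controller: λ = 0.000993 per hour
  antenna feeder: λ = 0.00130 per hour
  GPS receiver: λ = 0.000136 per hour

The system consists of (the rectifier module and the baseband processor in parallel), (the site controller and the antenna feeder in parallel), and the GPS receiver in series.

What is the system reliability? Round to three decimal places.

R(rectifier module) = exp(−0.000327 × 250) = 0.92150
R(baseband processor) = exp(−0.000798 × 250) = 0.81914
R(site controller) = exp(−0.000993 × 250) = 0.78016
R(antenna feeder) = exp(−0.00130 × 250) = 0.72253
R(GPS receiver) = exp(−0.000136 × 250) = 0.96657
Parallel (rectifier module and baseband processor): 1 − (1 − 0.92150)(1 − 0.81914) = 0.98580
Parallel (site controller and antenna feeder): 1 − (1 − 0.78016)(1 − 0.72253) = 0.93900
Series ([0.98580], [0.93900], and GPS receiver): 0.98580 × 0.93900 × 0.96657 = 0.895

0.895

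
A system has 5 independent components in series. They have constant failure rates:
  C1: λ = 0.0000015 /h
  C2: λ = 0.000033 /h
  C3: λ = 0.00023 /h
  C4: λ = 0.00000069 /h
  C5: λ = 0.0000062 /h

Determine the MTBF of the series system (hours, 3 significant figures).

Series of exponential components: λ_sys = Σ λ_i
λ_sys = 0.0000015 + 0.000033 + 0.00023 + 0.00000069 + 0.0000062 = 2.7139e-04 /h
MTBF = 1 / λ_sys = 3680 h

3680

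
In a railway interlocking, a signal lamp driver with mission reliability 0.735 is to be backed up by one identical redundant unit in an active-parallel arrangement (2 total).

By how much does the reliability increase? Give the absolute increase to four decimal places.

0.1948

R_before = 0.735
R_after = 1 − (1 − 0.735)^2 = 0.9298
ΔR = 0.9298 − 0.735 = 0.1948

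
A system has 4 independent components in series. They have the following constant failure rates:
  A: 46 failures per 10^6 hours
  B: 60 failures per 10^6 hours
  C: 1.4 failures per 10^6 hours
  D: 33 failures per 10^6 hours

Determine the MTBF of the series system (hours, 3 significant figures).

7120

Series of exponential components: λ_sys = Σ λ_i
λ_sys = 0.000046 + 0.000060 + 0.0000014 + 0.000033 = 1.4040e-04 /h
MTBF = 1 / λ_sys = 7120 h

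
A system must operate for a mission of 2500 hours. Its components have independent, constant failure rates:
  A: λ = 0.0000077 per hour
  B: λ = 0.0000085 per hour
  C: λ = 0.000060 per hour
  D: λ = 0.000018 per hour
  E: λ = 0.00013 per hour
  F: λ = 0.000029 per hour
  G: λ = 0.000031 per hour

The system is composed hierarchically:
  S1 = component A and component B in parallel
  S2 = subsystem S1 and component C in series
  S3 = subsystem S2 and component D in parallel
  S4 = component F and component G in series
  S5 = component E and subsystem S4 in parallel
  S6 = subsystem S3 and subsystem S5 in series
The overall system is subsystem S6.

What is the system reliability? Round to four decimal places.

R(A) = exp(−0.0000077 × 2500) = 0.980934
R(B) = exp(−0.0000085 × 2500) = 0.978974
R(C) = exp(−0.000060 × 2500) = 0.860708
R(D) = exp(−0.000018 × 2500) = 0.955997
R(E) = exp(−0.00013 × 2500) = 0.722527
R(F) = exp(−0.000029 × 2500) = 0.930066
R(G) = exp(−0.000031 × 2500) = 0.925427
Parallel (A and B): 1 − (1 − 0.980934)(1 − 0.978974) = 0.999599
Series ([0.999599] and C): 0.999599 × 0.860708 = 0.860363
Parallel ([0.860363] and D): 1 − (1 − 0.860363)(1 − 0.955997) = 0.993856
Series (F and G): 0.930066 × 0.925427 = 0.860708
Parallel (E and [0.860708]): 1 − (1 − 0.722527)(1 − 0.860708) = 0.961350
Series ([0.993856] and [0.961350]): 0.993856 × 0.961350 = 0.9554

0.9554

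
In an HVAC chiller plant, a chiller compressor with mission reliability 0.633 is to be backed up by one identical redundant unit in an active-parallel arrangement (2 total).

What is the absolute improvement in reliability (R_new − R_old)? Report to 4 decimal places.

0.2323

R_before = 0.633
R_after = 1 − (1 − 0.633)^2 = 0.8653
ΔR = 0.8653 − 0.633 = 0.2323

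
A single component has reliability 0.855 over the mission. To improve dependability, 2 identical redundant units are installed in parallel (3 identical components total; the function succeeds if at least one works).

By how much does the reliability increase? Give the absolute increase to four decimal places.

0.1420

R_before = 0.855
R_after = 1 − (1 − 0.855)^3 = 0.9970
ΔR = 0.9970 − 0.855 = 0.1420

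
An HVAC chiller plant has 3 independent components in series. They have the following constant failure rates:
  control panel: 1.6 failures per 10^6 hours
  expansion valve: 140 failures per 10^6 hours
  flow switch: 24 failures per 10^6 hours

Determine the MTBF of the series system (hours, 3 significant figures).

Series of exponential components: λ_sys = Σ λ_i
λ_sys = 0.0000016 + 0.00014 + 0.000024 = 1.6560e-04 /h
MTBF = 1 / λ_sys = 6040 h

6040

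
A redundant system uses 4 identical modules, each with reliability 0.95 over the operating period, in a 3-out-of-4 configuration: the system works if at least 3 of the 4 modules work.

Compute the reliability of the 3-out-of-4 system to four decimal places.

0.9860

R = Σ_{i=3}^{4} C(4,i) p^i (1−p)^{4−i} with p = 0.95
C(4,3)·0.95^3·0.05^1 = 0.171475
C(4,4)·0.95^4·0.05^0 = 0.814506
Sum = 0.9860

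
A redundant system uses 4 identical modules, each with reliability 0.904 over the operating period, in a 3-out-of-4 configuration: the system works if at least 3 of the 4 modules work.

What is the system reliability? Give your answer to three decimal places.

0.952

R = Σ_{i=3}^{4} C(4,i) p^i (1−p)^{4−i} with p = 0.904
C(4,3)·0.904^3·0.096^1 = 0.28369
C(4,4)·0.904^4·0.096^0 = 0.66784
Sum = 0.952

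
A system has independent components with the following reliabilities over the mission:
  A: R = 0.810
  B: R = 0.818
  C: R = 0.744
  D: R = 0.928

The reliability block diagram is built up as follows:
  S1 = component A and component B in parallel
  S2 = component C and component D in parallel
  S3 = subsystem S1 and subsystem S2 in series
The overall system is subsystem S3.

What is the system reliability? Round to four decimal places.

Parallel (A and B): 1 − (1 − 0.810000)(1 − 0.818000) = 0.965420
Parallel (C and D): 1 − (1 − 0.744000)(1 − 0.928000) = 0.981568
Series ([0.965420] and [0.981568]): 0.965420 × 0.981568 = 0.9476

0.9476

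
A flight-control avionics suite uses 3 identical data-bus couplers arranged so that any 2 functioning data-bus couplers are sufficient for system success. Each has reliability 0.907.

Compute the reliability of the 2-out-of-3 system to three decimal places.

0.976

R = Σ_{i=2}^{3} C(3,i) p^i (1−p)^{3−i} with p = 0.907
C(3,2)·0.907^2·0.093^1 = 0.22952
C(3,3)·0.907^3·0.093^0 = 0.74614
Sum = 0.976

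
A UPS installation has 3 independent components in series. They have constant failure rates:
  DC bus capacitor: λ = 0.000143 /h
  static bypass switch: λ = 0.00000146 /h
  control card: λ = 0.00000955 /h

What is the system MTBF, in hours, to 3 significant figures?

6490

Series of exponential components: λ_sys = Σ λ_i
λ_sys = 0.000143 + 0.00000146 + 0.00000955 = 1.5401e-04 /h
MTBF = 1 / λ_sys = 6490 h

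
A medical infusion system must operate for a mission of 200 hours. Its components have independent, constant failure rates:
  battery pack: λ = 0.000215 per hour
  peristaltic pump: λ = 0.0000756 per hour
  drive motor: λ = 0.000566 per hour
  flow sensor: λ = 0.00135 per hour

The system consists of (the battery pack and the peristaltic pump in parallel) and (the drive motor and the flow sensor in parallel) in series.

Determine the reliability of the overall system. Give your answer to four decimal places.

0.9741

R(battery pack) = exp(−0.000215 × 200) = 0.957911
R(peristaltic pump) = exp(−0.0000756 × 200) = 0.984994
R(drive motor) = exp(−0.000566 × 200) = 0.892972
R(flow sensor) = exp(−0.00135 × 200) = 0.763379
Parallel (battery pack and peristaltic pump): 1 − (1 − 0.957911)(1 − 0.984994) = 0.999368
Parallel (drive motor and flow sensor): 1 − (1 − 0.892972)(1 − 0.763379) = 0.974675
Series ([0.999368] and [0.974675]): 0.999368 × 0.974675 = 0.9741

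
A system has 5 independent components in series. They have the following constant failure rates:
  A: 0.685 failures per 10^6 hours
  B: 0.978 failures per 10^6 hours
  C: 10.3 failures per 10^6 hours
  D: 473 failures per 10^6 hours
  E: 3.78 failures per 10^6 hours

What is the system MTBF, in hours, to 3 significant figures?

2050

Series of exponential components: λ_sys = Σ λ_i
λ_sys = 0.000000685 + 0.000000978 + 0.0000103 + 0.000473 + 0.00000378 = 4.8874e-04 /h
MTBF = 1 / λ_sys = 2050 h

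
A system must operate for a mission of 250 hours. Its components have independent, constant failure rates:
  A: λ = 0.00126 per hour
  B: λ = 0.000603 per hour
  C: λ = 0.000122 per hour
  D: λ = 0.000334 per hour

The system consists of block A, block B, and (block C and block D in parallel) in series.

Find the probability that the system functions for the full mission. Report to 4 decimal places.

0.6262

R(A) = exp(−0.00126 × 250) = 0.729789
R(B) = exp(−0.000603 × 250) = 0.860063
R(C) = exp(−0.000122 × 250) = 0.969960
R(D) = exp(−0.000334 × 250) = 0.919891
Parallel (C and D): 1 − (1 − 0.969960)(1 − 0.919891) = 0.997594
Series (A, B, and [0.997594]): 0.729789 × 0.860063 × 0.997594 = 0.6262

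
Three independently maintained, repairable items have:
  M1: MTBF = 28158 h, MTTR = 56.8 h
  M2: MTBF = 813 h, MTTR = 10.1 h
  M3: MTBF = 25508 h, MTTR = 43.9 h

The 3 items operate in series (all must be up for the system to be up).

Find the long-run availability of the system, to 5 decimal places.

A(M1) = MTBF/(MTBF+MTTR) = 28158/(28158+56.8) = 0.997987
A(M2) = MTBF/(MTBF+MTTR) = 813/(813+10.1) = 0.987729
A(M3) = MTBF/(MTBF+MTTR) = 25508/(25508+43.9) = 0.998282
Series availability: 0.997987 × 0.987729 × 0.998282 = 0.98405

0.98405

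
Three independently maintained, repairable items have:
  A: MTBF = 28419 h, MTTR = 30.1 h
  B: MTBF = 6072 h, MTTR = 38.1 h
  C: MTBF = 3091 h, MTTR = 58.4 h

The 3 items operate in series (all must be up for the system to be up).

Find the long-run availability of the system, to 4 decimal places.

A(A) = MTBF/(MTBF+MTTR) = 28419/(28419+30.1) = 0.998942
A(B) = MTBF/(MTBF+MTTR) = 6072/(6072+38.1) = 0.993764
A(C) = MTBF/(MTBF+MTTR) = 3091/(3091+58.4) = 0.981457
Series availability: 0.998942 × 0.993764 × 0.981457 = 0.9743

0.9743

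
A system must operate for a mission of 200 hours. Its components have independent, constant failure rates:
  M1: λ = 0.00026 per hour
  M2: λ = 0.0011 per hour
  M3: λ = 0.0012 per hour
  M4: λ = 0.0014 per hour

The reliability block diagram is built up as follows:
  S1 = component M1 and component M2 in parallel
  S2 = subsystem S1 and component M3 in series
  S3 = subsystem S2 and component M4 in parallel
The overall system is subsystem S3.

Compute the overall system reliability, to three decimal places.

0.946

R(M1) = exp(−0.00026 × 200) = 0.94933
R(M2) = exp(−0.0011 × 200) = 0.80252
R(M3) = exp(−0.0012 × 200) = 0.78663
R(M4) = exp(−0.0014 × 200) = 0.75578
Parallel (M1 and M2): 1 − (1 − 0.94933)(1 − 0.80252) = 0.98999
Series ([0.98999] and M3): 0.98999 × 0.78663 = 0.77876
Parallel ([0.77876] and M4): 1 − (1 − 0.77876)(1 − 0.75578) = 0.946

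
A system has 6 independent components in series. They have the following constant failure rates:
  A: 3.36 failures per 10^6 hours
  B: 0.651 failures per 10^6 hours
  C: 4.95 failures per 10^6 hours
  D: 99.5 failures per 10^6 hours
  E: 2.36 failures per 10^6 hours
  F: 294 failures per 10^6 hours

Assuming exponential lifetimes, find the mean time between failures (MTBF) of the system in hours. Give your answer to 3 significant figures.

2470

Series of exponential components: λ_sys = Σ λ_i
λ_sys = 0.00000336 + 0.000000651 + 0.00000495 + 0.0000995 + 0.00000236 + 0.000294 = 4.0482e-04 /h
MTBF = 1 / λ_sys = 2470 h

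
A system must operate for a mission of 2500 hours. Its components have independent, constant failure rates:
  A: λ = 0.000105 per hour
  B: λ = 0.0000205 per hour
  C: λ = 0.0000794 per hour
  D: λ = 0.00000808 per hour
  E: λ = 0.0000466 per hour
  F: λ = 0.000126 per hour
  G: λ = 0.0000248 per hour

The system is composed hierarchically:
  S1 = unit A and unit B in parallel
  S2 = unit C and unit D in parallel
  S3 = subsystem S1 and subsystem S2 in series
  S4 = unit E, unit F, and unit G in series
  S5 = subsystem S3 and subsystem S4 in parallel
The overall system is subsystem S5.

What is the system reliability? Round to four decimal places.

R(A) = exp(−0.000105 × 2500) = 0.769126
R(B) = exp(−0.0000205 × 2500) = 0.950041
R(C) = exp(−0.0000794 × 2500) = 0.819960
R(D) = exp(−0.00000808 × 2500) = 0.980003
R(E) = exp(−0.0000466 × 2500) = 0.890030
R(F) = exp(−0.000126 × 2500) = 0.729789
R(G) = exp(−0.0000248 × 2500) = 0.939883
Parallel (A and B): 1 − (1 − 0.769126)(1 − 0.950041) = 0.988466
Parallel (C and D): 1 − (1 − 0.819960)(1 − 0.980003) = 0.996400
Series ([0.988466] and [0.996400]): 0.988466 × 0.996400 = 0.984908
Series (E, F, and G): 0.890030 × 0.729789 × 0.939883 = 0.610486
Parallel ([0.984908] and [0.610486]): 1 − (1 − 0.984908)(1 − 0.610486) = 0.9941

0.9941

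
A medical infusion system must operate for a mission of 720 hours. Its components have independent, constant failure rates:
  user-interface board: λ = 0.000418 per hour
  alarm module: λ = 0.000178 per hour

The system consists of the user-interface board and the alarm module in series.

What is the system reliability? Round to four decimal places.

0.6511

R(user-interface board) = exp(−0.000418 × 720) = 0.740107
R(alarm module) = exp(−0.000178 × 720) = 0.879713
Series (user-interface board and alarm module): 0.740107 × 0.879713 = 0.6511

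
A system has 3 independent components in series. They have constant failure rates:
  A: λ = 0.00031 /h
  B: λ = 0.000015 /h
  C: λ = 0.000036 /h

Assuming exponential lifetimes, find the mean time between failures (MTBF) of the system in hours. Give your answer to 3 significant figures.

Series of exponential components: λ_sys = Σ λ_i
λ_sys = 0.00031 + 0.000015 + 0.000036 = 3.6100e-04 /h
MTBF = 1 / λ_sys = 2770 h

2770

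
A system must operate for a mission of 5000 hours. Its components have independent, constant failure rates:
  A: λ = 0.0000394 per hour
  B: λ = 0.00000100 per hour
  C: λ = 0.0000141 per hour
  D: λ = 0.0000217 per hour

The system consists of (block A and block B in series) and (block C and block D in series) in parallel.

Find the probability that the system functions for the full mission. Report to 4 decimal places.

R(A) = exp(−0.0000394 × 5000) = 0.821191
R(B) = exp(−0.00000100 × 5000) = 0.995012
R(C) = exp(−0.0000141 × 5000) = 0.931928
R(D) = exp(−0.0000217 × 5000) = 0.897179
Series (A and B): 0.821191 × 0.995012 = 0.817095
Series (C and D): 0.931928 × 0.897179 = 0.836106
Parallel ([0.817095] and [0.836106]): 1 − (1 − 0.817095)(1 − 0.836106) = 0.9700

0.9700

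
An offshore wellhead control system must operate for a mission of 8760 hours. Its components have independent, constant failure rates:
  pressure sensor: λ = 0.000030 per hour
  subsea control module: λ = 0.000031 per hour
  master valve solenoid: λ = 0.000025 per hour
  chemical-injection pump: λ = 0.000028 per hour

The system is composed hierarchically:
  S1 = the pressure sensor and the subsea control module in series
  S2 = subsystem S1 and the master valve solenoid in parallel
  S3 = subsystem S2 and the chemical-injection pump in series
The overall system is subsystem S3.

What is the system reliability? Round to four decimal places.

0.7188

R(pressure sensor) = exp(−0.000030 × 8760) = 0.768896
R(subsea control module) = exp(−0.000031 × 8760) = 0.762190
R(master valve solenoid) = exp(−0.000025 × 8760) = 0.803322
R(chemical-injection pump) = exp(−0.000028 × 8760) = 0.782485
Series (pressure sensor and subsea control module): 0.768896 × 0.762190 = 0.586045
Parallel ([0.586045] and master valve solenoid): 1 − (1 − 0.586045)(1 − 0.803322) = 0.918584
Series ([0.918584] and chemical-injection pump): 0.918584 × 0.782485 = 0.7188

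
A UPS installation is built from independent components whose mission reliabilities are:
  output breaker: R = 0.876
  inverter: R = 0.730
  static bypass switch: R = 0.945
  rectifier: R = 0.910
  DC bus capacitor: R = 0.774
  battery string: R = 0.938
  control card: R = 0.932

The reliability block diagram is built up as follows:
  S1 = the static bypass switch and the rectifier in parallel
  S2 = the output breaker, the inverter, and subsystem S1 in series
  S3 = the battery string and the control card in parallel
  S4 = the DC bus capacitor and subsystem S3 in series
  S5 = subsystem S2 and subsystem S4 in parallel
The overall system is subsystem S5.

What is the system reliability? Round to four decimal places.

0.9166

Parallel (static bypass switch and rectifier): 1 − (1 − 0.945000)(1 − 0.910000) = 0.995050
Series (output breaker, inverter, and [0.995050]): 0.876000 × 0.730000 × 0.995050 = 0.636315
Parallel (battery string and control card): 1 − (1 − 0.938000)(1 − 0.932000) = 0.995784
Series (DC bus capacitor and [0.995784]): 0.774000 × 0.995784 = 0.770737
Parallel ([0.636315] and [0.770737]): 1 − (1 − 0.636315)(1 − 0.770737) = 0.9166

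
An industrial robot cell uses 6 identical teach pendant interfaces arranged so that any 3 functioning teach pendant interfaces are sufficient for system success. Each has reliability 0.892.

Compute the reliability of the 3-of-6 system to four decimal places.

0.9983

R = Σ_{i=3}^{6} C(6,i) p^i (1−p)^{6−i} with p = 0.892
C(6,3)·0.892^3·0.108^3 = 0.017881
C(6,4)·0.892^4·0.108^2 = 0.110764
C(6,5)·0.892^5·0.108^1 = 0.365931
C(6,6)·0.892^6·0.108^0 = 0.503720
Sum = 0.9983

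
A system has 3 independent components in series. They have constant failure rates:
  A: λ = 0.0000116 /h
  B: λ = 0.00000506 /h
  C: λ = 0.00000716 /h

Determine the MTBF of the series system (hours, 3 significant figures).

42000

Series of exponential components: λ_sys = Σ λ_i
λ_sys = 0.0000116 + 0.00000506 + 0.00000716 = 2.3820e-05 /h
MTBF = 1 / λ_sys = 42000 h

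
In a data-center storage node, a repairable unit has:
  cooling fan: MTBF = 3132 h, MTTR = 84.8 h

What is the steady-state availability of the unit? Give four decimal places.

0.9736

A(cooling fan) = MTBF/(MTBF+MTTR) = 3132/(3132+84.8) = 0.9736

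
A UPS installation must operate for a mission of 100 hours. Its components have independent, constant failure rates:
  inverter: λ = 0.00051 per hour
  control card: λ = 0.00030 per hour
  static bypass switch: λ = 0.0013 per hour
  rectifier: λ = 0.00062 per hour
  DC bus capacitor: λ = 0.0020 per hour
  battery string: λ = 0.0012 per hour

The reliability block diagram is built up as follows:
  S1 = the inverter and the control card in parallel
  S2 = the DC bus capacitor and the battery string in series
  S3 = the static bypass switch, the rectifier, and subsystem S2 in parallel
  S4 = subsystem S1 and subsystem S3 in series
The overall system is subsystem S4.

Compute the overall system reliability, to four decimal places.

0.9965

R(inverter) = exp(−0.00051 × 100) = 0.950279
R(control card) = exp(−0.00030 × 100) = 0.970446
R(static bypass switch) = exp(−0.0013 × 100) = 0.878095
R(rectifier) = exp(−0.00062 × 100) = 0.939883
R(DC bus capacitor) = exp(−0.0020 × 100) = 0.818731
R(battery string) = exp(−0.0012 × 100) = 0.886920
Parallel (inverter and control card): 1 − (1 − 0.950279)(1 − 0.970446) = 0.998531
Series (DC bus capacitor and battery string): 0.818731 × 0.886920 = 0.726149
Parallel (static bypass switch, rectifier, and [0.726149]): 1 − (1 − 0.878095)(1 − 0.939883)(1 − 0.726149) = 0.997993
Series ([0.998531] and [0.997993]): 0.998531 × 0.997993 = 0.9965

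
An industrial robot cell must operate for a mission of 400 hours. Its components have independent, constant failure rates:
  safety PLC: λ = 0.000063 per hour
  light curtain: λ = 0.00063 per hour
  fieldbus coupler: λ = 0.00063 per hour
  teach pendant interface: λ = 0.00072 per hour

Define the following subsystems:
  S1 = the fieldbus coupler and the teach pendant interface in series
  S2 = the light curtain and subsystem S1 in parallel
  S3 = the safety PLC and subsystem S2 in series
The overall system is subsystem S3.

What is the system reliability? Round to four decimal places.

0.8845

R(safety PLC) = exp(−0.000063 × 400) = 0.975115
R(light curtain) = exp(−0.00063 × 400) = 0.777245
R(fieldbus coupler) = exp(−0.00063 × 400) = 0.777245
R(teach pendant interface) = exp(−0.00072 × 400) = 0.749762
Series (fieldbus coupler and teach pendant interface): 0.777245 × 0.749762 = 0.582749
Parallel (light curtain and [0.582749]): 1 − (1 − 0.777245)(1 − 0.582749) = 0.907055
Series (safety PLC and [0.907055]): 0.975115 × 0.907055 = 0.8845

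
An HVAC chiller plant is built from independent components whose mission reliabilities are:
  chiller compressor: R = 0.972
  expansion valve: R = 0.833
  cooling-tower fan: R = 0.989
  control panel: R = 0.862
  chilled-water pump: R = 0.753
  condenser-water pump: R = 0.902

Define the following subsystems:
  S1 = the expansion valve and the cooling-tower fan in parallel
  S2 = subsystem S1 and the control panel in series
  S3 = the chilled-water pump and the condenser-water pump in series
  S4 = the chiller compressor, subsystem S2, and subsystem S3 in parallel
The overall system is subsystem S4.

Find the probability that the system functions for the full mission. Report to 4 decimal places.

Parallel (expansion valve and cooling-tower fan): 1 − (1 − 0.833000)(1 − 0.989000) = 0.998163
Series ([0.998163] and control panel): 0.998163 × 0.862000 = 0.860417
Series (chilled-water pump and condenser-water pump): 0.753000 × 0.902000 = 0.679206
Parallel (chiller compressor, [0.860417], and [0.679206]): 1 − (1 − 0.972000)(1 − 0.860417)(1 − 0.679206) = 0.9987

0.9987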